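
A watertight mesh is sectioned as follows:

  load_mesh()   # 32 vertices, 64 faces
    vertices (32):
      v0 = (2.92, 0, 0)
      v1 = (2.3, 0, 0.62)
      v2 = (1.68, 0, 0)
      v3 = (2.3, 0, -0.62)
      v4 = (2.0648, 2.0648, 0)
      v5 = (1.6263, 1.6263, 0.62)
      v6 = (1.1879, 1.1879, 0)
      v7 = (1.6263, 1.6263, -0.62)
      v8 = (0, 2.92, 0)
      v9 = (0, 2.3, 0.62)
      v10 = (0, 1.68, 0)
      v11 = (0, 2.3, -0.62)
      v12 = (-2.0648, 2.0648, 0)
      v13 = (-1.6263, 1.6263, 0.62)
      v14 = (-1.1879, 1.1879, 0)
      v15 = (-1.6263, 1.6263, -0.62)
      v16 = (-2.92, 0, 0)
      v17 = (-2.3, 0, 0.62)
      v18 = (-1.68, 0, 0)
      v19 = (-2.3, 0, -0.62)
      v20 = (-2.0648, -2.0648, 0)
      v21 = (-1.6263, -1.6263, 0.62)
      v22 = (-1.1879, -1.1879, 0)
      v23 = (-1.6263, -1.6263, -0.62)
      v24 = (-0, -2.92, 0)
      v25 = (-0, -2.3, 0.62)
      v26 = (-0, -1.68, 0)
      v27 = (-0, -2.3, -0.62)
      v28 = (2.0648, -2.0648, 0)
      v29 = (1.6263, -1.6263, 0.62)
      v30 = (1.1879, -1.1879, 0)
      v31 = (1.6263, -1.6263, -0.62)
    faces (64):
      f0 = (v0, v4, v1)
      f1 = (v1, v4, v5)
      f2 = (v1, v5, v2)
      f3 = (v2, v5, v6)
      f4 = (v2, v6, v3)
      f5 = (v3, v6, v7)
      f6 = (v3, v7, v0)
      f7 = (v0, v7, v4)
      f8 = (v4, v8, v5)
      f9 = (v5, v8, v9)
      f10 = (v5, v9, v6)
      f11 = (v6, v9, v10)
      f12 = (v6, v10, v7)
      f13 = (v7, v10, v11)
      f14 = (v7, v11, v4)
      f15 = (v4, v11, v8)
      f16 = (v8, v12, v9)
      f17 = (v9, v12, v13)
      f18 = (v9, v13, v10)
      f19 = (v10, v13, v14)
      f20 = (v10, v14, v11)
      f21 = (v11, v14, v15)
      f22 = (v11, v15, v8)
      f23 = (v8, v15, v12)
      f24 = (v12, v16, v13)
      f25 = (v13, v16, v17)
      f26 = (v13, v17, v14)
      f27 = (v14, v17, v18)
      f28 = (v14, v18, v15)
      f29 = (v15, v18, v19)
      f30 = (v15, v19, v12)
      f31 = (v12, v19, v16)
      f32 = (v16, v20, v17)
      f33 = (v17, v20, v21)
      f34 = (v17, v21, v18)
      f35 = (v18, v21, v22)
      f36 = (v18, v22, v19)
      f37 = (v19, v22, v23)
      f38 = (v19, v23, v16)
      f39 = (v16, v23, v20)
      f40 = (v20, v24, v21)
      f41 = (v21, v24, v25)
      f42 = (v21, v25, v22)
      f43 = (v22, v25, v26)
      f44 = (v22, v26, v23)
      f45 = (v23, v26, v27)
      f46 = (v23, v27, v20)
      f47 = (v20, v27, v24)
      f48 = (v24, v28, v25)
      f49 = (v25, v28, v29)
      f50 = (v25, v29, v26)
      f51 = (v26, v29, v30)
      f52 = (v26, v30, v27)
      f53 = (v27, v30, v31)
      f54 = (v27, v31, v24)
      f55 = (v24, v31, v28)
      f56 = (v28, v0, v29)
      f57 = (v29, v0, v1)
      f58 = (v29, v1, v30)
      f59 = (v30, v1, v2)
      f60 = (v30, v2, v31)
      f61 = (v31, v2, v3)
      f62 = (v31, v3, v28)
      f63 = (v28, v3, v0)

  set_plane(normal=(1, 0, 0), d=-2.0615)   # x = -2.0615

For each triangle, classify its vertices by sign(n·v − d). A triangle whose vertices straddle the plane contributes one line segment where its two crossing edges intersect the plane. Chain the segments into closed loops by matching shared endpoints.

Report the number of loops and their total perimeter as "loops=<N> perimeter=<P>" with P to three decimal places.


loops=1 perimeter=8.952

Straddling triangles (18 of 64):
  (v8,v12,v9) [+-+] → (-2.0615, 2.06617, 0)–(-2.0615, 2.06518, 0.000990895)  len=0.0014
  (v9,v12,v13) [+-+] → (-2.0615, 2.06518, 0.000990895)–(-2.0615, 2.0615, 0.00466591)  len=0.0052
  (v8,v15,v12) [++-] → (-2.0615, 2.0615, -0.00466591)–(-2.0615, 2.06617, 0)  len=0.0066
  (v12,v16,v13) [--+] → (-2.0615, 1.07921, 0.411432)–(-2.0615, 2.0615, 0.00466591)  len=1.0632
  (v13,v16,v17) [+--] → (-2.0615, 1.07921, 0.411432)–(-2.0615, 0.575735, 0.62)  len=0.5450
  (v13,v17,v14) [+-+] → (-2.0615, 0.575735, 0.62)–(-2.0615, 0.254756, 0.487035)  len=0.3474
  (v14,v17,v18) [+-+] → (-2.0615, 0.254756, 0.487035)–(-2.0615, 0, 0.3815)  len=0.2758
  (v15,v18,v19) [++-] → (-2.0615, 0, -0.3815)–(-2.0615, 0.575735, -0.62)  len=0.6232
  (v15,v19,v12) [+--] → (-2.0615, 0.575735, -0.62)–(-2.0615, 2.0615, -0.00466591)  len=1.6081
  (v17,v20,v21) [--+] → (-2.0615, -2.0615, 0.00466591)–(-2.0615, -0.575735, 0.62)  len=1.6081
  (v17,v21,v18) [-++] → (-2.0615, -0.575735, 0.62)–(-2.0615, 0, 0.3815)  len=0.6232
  (v18,v22,v19) [++-] → (-2.0615, -0.254756, -0.487035)–(-2.0615, 0, -0.3815)  len=0.2758
  (v19,v22,v23) [-++] → (-2.0615, -0.254756, -0.487035)–(-2.0615, -0.575735, -0.62)  len=0.3474
  (v19,v23,v16) [-+-] → (-2.0615, -0.575735, -0.62)–(-2.0615, -1.07921, -0.411432)  len=0.5450
  (v16,v23,v20) [-+-] → (-2.0615, -1.07921, -0.411432)–(-2.0615, -2.0615, -0.00466591)  len=1.0632
  (v20,v24,v21) [-++] → (-2.0615, -2.06617, 0)–(-2.0615, -2.0615, 0.00466591)  len=0.0066
  (v23,v27,v20) [++-] → (-2.0615, -2.06518, -0.000990895)–(-2.0615, -2.0615, -0.00466591)  len=0.0052
  (v20,v27,v24) [-++] → (-2.0615, -2.06518, -0.000990895)–(-2.0615, -2.06617, 0)  len=0.0014

Chained into 1 loop(s):
  loop 1: 18 segments, perimeter = 8.9517
Total perimeter = 8.952


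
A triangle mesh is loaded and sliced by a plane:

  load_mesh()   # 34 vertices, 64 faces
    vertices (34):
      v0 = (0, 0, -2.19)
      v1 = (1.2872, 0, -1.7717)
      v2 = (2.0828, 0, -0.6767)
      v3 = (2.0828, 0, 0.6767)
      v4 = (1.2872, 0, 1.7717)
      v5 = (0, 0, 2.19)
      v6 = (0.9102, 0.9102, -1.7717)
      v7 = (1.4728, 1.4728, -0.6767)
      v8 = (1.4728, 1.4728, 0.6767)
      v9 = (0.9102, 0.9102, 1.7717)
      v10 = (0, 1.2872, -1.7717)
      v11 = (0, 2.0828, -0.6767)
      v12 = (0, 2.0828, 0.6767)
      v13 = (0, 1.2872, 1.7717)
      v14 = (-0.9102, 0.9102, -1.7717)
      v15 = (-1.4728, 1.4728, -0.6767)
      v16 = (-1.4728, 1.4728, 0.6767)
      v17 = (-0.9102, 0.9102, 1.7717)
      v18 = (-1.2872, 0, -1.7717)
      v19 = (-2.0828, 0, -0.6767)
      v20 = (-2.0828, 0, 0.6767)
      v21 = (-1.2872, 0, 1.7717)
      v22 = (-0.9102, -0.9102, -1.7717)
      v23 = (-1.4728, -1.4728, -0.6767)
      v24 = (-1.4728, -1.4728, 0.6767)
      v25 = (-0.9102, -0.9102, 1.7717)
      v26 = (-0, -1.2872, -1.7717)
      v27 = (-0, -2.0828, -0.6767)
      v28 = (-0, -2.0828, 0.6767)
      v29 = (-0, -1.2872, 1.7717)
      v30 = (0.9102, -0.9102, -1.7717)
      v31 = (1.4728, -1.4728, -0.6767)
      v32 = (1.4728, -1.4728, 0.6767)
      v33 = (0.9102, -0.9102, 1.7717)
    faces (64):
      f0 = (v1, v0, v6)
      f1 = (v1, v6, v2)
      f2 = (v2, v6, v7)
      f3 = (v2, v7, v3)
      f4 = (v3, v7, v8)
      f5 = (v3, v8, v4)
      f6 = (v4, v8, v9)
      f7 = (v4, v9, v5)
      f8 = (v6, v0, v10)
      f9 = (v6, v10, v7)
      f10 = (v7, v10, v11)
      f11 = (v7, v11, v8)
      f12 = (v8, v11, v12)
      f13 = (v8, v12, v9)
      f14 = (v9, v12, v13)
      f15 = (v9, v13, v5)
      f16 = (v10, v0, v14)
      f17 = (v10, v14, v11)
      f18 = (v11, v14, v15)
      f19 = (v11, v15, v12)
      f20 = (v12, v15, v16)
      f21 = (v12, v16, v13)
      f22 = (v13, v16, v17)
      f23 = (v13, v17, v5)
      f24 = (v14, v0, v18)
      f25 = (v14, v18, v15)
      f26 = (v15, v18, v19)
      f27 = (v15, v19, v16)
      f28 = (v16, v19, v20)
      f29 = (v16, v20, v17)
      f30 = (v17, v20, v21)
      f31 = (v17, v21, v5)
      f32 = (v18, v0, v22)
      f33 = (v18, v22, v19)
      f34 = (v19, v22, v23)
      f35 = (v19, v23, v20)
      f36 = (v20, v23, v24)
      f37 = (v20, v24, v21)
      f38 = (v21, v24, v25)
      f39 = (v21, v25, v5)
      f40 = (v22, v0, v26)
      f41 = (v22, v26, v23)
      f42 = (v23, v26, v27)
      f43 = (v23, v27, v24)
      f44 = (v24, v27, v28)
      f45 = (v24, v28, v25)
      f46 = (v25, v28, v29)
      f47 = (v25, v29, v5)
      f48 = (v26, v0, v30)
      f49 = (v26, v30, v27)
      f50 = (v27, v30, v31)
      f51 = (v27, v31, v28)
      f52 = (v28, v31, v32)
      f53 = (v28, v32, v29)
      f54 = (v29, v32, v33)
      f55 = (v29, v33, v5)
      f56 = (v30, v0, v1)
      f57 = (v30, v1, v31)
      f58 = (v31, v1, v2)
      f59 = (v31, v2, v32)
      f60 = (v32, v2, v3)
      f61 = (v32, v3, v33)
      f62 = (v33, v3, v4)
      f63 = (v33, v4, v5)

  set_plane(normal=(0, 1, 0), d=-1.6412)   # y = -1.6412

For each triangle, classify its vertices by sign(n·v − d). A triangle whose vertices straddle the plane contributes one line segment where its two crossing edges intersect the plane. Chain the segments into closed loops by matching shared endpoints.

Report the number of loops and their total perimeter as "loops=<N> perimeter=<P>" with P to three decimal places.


loops=1 perimeter=7.616

Straddling triangles (10 of 64):
  (v23,v26,v27) [++-] → (0, -1.6412, -1.28448)–(-1.06621, -1.6412, -0.6767)  len=1.2273
  (v23,v27,v24) [+-+] → (-1.06621, -1.6412, -0.6767)–(-1.06621, -1.6412, 0.303073)  len=0.9798
  (v24,v27,v28) [+--] → (-1.06621, -1.6412, 0.303073)–(-1.06621, -1.6412, 0.6767)  len=0.3736
  (v24,v28,v25) [+-+] → (-1.06621, -1.6412, 0.6767)–(-0.34278, -1.6412, 1.08908)  len=0.8327
  (v25,v28,v29) [+-+] → (-0.34278, -1.6412, 1.08908)–(0, -1.6412, 1.28448)  len=0.3946
  (v26,v30,v27) [++-] → (0.34278, -1.6412, -1.08908)–(0, -1.6412, -1.28448)  len=0.3946
  (v27,v30,v31) [-++] → (0.34278, -1.6412, -1.08908)–(1.06621, -1.6412, -0.6767)  len=0.8327
  (v27,v31,v28) [-+-] → (1.06621, -1.6412, -0.6767)–(1.06621, -1.6412, -0.303073)  len=0.3736
  (v28,v31,v32) [-++] → (1.06621, -1.6412, -0.303073)–(1.06621, -1.6412, 0.6767)  len=0.9798
  (v28,v32,v29) [-++] → (1.06621, -1.6412, 0.6767)–(0, -1.6412, 1.28448)  len=1.2273

Chained into 1 loop(s):
  loop 1: 10 segments, perimeter = 7.6159
Total perimeter = 7.616


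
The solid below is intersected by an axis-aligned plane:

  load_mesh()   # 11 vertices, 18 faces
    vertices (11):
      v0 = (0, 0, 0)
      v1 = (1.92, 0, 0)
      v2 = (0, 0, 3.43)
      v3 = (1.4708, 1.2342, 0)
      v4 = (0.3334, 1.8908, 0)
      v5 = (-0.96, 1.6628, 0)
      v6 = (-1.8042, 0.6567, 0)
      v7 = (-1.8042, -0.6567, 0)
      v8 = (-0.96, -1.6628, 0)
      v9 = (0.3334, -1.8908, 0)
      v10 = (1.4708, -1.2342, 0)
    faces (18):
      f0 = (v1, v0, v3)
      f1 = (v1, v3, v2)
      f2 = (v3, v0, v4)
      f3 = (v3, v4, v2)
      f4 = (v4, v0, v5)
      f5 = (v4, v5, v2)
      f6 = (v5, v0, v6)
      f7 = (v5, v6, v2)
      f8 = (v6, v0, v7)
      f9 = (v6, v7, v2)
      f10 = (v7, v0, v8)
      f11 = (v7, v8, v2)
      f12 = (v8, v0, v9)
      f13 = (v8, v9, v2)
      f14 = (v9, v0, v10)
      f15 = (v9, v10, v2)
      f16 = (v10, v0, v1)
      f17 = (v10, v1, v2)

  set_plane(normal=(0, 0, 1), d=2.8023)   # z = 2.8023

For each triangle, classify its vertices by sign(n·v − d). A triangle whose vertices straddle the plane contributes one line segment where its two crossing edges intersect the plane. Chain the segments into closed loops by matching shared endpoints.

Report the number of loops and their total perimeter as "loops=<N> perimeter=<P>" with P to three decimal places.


loops=1 perimeter=2.163

Straddling triangles (9 of 18):
  (v1,v3,v2) [--+] → (0.269161, 0.225862, 2.8023)–(0.351366, 0, 2.8023)  len=0.2404
  (v3,v4,v2) [--+] → (0.0610132, 0.346022, 2.8023)–(0.269161, 0.225862, 2.8023)  len=0.2403
  (v4,v5,v2) [--+] → (-0.175683, 0.304297, 2.8023)–(0.0610132, 0.346022, 2.8023)  len=0.2403
  (v5,v6,v2) [--+] → (-0.330174, 0.120178, 2.8023)–(-0.175683, 0.304297, 2.8023)  len=0.2403
  (v6,v7,v2) [--+] → (-0.330174, -0.120178, 2.8023)–(-0.330174, 0.120178, 2.8023)  len=0.2404
  (v7,v8,v2) [--+] → (-0.175683, -0.304297, 2.8023)–(-0.330174, -0.120178, 2.8023)  len=0.2403
  (v8,v9,v2) [--+] → (0.0610132, -0.346022, 2.8023)–(-0.175683, -0.304297, 2.8023)  len=0.2403
  (v9,v10,v2) [--+] → (0.269161, -0.225862, 2.8023)–(0.0610132, -0.346022, 2.8023)  len=0.2403
  (v10,v1,v2) [--+] → (0.351366, 0, 2.8023)–(0.269161, -0.225862, 2.8023)  len=0.2404

Chained into 1 loop(s):
  loop 1: 9 segments, perimeter = 2.1631
Total perimeter = 2.163


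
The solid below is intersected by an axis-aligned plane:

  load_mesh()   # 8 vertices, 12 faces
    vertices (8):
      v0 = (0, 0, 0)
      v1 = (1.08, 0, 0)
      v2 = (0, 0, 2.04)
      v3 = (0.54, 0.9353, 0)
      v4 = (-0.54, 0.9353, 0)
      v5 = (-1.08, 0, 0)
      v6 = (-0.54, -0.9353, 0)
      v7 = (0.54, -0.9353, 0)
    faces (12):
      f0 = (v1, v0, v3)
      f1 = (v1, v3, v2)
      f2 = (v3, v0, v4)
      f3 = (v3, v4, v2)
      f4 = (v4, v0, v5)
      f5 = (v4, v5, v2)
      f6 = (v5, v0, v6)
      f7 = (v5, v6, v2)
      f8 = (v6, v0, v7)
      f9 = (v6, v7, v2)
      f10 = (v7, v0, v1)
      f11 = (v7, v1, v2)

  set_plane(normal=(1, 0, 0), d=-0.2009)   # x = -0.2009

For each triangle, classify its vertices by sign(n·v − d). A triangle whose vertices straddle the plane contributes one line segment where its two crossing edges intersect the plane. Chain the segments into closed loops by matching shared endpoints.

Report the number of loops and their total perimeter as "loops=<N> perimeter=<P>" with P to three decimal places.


Straddling triangles (8 of 12):
  (v3,v0,v4) [++-] → (-0.2009, 0.347966, 0)–(-0.2009, 0.9353, 0)  len=0.5873
  (v3,v4,v2) [+-+] → (-0.2009, 0.9353, 0)–(-0.2009, 0.347966, 1.28104)  len=1.4093
  (v4,v0,v5) [-+-] → (-0.2009, 0.347966, 0)–(-0.2009, 0, 0)  len=0.3480
  (v4,v5,v2) [--+] → (-0.2009, 0, 1.66052)–(-0.2009, 0.347966, 1.28104)  len=0.5149
  (v5,v0,v6) [-+-] → (-0.2009, 0, 0)–(-0.2009, -0.347966, 0)  len=0.3480
  (v5,v6,v2) [--+] → (-0.2009, -0.347966, 1.28104)–(-0.2009, 0, 1.66052)  len=0.5149
  (v6,v0,v7) [-++] → (-0.2009, -0.347966, 0)–(-0.2009, -0.9353, 0)  len=0.5873
  (v6,v7,v2) [-++] → (-0.2009, -0.9353, 0)–(-0.2009, -0.347966, 1.28104)  len=1.4093

Chained into 1 loop(s):
  loop 1: 8 segments, perimeter = 5.7189
Total perimeter = 5.719

loops=1 perimeter=5.719


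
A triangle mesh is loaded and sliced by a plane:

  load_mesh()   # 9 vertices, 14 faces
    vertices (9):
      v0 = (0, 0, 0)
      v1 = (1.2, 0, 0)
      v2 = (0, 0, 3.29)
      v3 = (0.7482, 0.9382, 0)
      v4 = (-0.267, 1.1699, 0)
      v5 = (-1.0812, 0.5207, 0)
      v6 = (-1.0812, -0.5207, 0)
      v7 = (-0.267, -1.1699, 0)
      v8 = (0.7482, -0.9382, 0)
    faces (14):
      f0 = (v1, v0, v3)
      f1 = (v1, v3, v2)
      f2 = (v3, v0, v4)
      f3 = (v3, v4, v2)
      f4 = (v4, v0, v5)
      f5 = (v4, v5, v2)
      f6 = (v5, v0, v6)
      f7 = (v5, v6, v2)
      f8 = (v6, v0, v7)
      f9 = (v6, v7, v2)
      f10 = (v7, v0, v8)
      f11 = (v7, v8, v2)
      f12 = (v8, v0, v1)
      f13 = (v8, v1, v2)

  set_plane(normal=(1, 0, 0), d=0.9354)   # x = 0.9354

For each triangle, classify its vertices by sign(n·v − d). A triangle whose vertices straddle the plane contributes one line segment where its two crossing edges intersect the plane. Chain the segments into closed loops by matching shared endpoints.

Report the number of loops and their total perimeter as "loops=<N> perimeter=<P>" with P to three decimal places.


Straddling triangles (4 of 14):
  (v1,v0,v3) [+--] → (0.9354, 0, 0)–(0.9354, 0.549464, 0)  len=0.5495
  (v1,v3,v2) [+--] → (0.9354, 0.549464, 0)–(0.9354, 0, 0.725445)  len=0.9100
  (v8,v0,v1) [--+] → (0.9354, 0, 0)–(0.9354, -0.549464, 0)  len=0.5495
  (v8,v1,v2) [-+-] → (0.9354, -0.549464, 0)–(0.9354, 0, 0.725445)  len=0.9100

Chained into 1 loop(s):
  loop 1: 4 segments, perimeter = 2.9190
Total perimeter = 2.919

loops=1 perimeter=2.919


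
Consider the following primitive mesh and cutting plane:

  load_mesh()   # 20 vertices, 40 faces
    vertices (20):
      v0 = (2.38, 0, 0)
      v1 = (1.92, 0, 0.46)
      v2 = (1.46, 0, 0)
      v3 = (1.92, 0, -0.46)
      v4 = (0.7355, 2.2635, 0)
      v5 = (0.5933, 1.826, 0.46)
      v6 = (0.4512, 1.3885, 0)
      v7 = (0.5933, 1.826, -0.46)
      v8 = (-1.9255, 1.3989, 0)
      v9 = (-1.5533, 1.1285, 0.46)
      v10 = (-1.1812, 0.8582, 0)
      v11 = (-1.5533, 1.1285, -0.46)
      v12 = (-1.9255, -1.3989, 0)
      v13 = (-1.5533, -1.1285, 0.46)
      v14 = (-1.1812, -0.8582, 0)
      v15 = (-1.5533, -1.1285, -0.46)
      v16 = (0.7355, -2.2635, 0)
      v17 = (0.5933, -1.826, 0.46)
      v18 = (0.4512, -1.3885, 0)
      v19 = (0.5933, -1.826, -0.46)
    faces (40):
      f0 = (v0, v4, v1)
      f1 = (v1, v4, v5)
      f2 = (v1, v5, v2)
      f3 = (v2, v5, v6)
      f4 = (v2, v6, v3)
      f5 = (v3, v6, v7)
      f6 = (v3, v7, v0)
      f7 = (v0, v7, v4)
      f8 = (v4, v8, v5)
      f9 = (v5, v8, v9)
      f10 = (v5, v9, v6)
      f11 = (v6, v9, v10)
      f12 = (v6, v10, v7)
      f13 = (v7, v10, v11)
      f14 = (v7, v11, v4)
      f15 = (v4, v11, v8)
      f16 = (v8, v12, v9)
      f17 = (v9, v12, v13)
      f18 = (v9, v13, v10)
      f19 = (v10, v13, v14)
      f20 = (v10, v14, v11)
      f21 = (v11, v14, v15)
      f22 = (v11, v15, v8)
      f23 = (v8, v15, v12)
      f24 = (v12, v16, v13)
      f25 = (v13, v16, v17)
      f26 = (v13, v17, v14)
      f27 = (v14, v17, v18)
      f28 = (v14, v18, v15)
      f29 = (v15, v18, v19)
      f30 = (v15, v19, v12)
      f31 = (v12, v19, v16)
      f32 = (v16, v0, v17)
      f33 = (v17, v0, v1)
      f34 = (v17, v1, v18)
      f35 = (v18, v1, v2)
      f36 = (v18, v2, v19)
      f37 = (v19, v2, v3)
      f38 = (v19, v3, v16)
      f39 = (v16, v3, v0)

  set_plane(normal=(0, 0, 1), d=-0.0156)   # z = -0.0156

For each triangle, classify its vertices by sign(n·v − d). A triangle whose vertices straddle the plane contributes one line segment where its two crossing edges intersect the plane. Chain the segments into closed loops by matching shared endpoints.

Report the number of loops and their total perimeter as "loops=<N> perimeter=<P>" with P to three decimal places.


Straddling triangles (20 of 40):
  (v2,v6,v3) [++-] → (0.501011, 1.34141, -0.0156)–(1.4756, 0, -0.0156)  len=1.6581
  (v3,v6,v7) [-+-] → (0.501011, 1.34141, -0.0156)–(0.456019, 1.40334, -0.0156)  len=0.0765
  (v3,v7,v0) [--+] → (2.31941, 0.0619252, -0.0156)–(2.3644, 0, -0.0156)  len=0.0765
  (v0,v7,v4) [+-+] → (2.31941, 0.0619252, -0.0156)–(0.730678, 2.24866, -0.0156)  len=2.7029
  (v6,v10,v7) [++-] → (-1.12102, 0.891021, -0.0156)–(0.456019, 1.40334, -0.0156)  len=1.6582
  (v7,v10,v11) [-+-] → (-1.12102, 0.891021, -0.0156)–(-1.19382, 0.867367, -0.0156)  len=0.0765
  (v7,v11,v4) [--+] → (0.65788, 2.22501, -0.0156)–(0.730678, 2.24866, -0.0156)  len=0.0765
  (v4,v11,v8) [+-+] → (0.65788, 2.22501, -0.0156)–(-1.91288, 1.38973, -0.0156)  len=2.7031
  (v10,v14,v11) [++-] → (-1.19382, -0.790825, -0.0156)–(-1.19382, 0.867367, -0.0156)  len=1.6582
  (v11,v14,v15) [-+-] → (-1.19382, -0.790825, -0.0156)–(-1.19382, -0.867367, -0.0156)  len=0.0765
  (v11,v15,v8) [--+] → (-1.91288, 1.31319, -0.0156)–(-1.91288, 1.38973, -0.0156)  len=0.0765
  (v8,v15,v12) [+-+] → (-1.91288, 1.31319, -0.0156)–(-1.91288, -1.38973, -0.0156)  len=2.7029
  (v14,v18,v15) [++-] → (0.383221, -1.37968, -0.0156)–(-1.19382, -0.867367, -0.0156)  len=1.6582
  (v15,v18,v19) [-+-] → (0.383221, -1.37968, -0.0156)–(0.456019, -1.40334, -0.0156)  len=0.0765
  (v15,v19,v12) [--+] → (-1.84008, -1.41338, -0.0156)–(-1.91288, -1.38973, -0.0156)  len=0.0765
  (v12,v19,v16) [+-+] → (-1.84008, -1.41338, -0.0156)–(0.730678, -2.24866, -0.0156)  len=2.7031
  (v18,v2,v19) [++-] → (1.43061, -0.0619252, -0.0156)–(0.456019, -1.40334, -0.0156)  len=1.6581
  (v19,v2,v3) [-+-] → (1.43061, -0.0619252, -0.0156)–(1.4756, 0, -0.0156)  len=0.0765
  (v19,v3,v16) [--+] → (0.77567, -2.18674, -0.0156)–(0.730678, -2.24866, -0.0156)  len=0.0765
  (v16,v3,v0) [+-+] → (0.77567, -2.18674, -0.0156)–(2.3644, 0, -0.0156)  len=2.7029

Chained into 2 loop(s):
  loop 1: 10 segments, perimeter = 8.6734
  loop 2: 10 segments, perimeter = 13.8976
Total perimeter = 22.571

loops=2 perimeter=22.571


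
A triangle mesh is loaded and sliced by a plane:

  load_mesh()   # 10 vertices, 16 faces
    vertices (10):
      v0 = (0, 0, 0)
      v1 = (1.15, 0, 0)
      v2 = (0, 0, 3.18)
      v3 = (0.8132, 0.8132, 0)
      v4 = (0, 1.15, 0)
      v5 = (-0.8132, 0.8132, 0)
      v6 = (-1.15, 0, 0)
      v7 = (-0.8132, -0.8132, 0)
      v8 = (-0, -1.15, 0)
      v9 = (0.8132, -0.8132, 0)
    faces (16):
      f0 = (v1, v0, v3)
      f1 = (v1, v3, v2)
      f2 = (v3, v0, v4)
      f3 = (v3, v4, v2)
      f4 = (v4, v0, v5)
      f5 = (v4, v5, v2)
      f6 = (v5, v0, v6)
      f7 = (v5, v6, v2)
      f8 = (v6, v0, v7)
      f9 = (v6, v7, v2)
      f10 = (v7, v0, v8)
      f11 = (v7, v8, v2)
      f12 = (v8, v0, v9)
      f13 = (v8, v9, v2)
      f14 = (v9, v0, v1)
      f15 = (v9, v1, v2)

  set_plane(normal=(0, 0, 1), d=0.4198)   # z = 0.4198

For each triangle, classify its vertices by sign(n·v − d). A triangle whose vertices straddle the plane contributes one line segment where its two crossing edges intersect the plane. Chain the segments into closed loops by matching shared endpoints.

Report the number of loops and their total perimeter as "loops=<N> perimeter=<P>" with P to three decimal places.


Straddling triangles (8 of 16):
  (v1,v3,v2) [--+] → (0.705847, 0.705847, 0.4198)–(0.998186, 0, 0.4198)  len=0.7640
  (v3,v4,v2) [--+] → (0, 0.998186, 0.4198)–(0.705847, 0.705847, 0.4198)  len=0.7640
  (v4,v5,v2) [--+] → (-0.705847, 0.705847, 0.4198)–(0, 0.998186, 0.4198)  len=0.7640
  (v5,v6,v2) [--+] → (-0.998186, 0, 0.4198)–(-0.705847, 0.705847, 0.4198)  len=0.7640
  (v6,v7,v2) [--+] → (-0.705847, -0.705847, 0.4198)–(-0.998186, 0, 0.4198)  len=0.7640
  (v7,v8,v2) [--+] → (0, -0.998186, 0.4198)–(-0.705847, -0.705847, 0.4198)  len=0.7640
  (v8,v9,v2) [--+] → (0.705847, -0.705847, 0.4198)–(0, -0.998186, 0.4198)  len=0.7640
  (v9,v1,v2) [--+] → (0.998186, 0, 0.4198)–(0.705847, -0.705847, 0.4198)  len=0.7640

Chained into 1 loop(s):
  loop 1: 8 segments, perimeter = 6.1119
Total perimeter = 6.112

loops=1 perimeter=6.112


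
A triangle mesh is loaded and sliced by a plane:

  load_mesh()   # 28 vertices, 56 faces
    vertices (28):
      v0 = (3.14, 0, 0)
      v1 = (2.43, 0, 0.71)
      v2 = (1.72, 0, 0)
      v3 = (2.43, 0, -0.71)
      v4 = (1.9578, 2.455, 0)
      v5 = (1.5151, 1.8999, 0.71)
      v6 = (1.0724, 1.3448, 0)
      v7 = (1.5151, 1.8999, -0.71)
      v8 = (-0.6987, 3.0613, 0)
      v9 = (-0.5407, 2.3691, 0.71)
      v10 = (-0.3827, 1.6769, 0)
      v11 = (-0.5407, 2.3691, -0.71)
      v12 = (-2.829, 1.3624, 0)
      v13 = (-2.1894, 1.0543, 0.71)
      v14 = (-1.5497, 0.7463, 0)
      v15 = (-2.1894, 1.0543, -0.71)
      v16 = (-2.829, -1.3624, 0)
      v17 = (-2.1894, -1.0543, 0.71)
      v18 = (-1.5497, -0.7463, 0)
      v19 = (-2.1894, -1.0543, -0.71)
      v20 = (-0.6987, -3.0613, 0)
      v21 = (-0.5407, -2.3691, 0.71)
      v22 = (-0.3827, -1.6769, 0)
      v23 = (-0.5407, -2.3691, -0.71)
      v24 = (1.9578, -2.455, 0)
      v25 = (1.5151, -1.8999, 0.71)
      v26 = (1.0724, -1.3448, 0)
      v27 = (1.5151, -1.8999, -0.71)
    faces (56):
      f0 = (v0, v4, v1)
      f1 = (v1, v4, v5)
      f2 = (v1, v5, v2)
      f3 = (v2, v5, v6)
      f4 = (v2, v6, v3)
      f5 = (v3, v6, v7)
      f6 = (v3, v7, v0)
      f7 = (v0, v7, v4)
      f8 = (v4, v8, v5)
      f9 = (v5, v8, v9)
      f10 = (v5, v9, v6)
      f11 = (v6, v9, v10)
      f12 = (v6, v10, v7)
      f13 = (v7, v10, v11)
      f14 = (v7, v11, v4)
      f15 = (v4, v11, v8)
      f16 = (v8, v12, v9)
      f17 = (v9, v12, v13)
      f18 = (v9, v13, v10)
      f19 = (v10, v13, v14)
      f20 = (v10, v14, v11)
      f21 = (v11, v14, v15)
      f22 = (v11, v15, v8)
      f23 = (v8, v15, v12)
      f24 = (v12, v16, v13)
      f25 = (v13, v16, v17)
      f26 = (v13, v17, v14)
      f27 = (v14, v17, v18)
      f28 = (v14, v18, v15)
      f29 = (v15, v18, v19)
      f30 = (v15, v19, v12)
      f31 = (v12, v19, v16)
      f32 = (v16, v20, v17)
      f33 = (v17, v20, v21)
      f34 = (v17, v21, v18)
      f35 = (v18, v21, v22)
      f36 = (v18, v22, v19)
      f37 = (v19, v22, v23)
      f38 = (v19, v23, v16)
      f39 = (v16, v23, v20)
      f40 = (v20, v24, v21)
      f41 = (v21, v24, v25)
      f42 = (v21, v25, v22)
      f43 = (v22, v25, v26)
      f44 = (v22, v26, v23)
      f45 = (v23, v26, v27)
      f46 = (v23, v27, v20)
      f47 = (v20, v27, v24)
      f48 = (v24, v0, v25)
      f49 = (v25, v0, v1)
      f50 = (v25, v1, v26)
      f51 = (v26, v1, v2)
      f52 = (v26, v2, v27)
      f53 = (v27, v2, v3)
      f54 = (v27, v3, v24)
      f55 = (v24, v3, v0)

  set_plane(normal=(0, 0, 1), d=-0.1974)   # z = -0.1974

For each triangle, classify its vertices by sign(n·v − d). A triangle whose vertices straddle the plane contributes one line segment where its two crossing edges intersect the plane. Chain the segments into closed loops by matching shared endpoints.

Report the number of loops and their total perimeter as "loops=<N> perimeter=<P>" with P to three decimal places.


Straddling triangles (28 of 56):
  (v2,v6,v3) [++-] → (1.44985, 0.970908, -0.1974)–(1.9174, 0, -0.1974)  len=1.0776
  (v3,v6,v7) [-+-] → (1.44985, 0.970908, -0.1974)–(1.19548, 1.49913, -0.1974)  len=0.5863
  (v3,v7,v0) [--+] → (2.68823, 0.528226, -0.1974)–(2.9426, 0, -0.1974)  len=0.5863
  (v0,v7,v4) [+-+] → (2.68823, 0.528226, -0.1974)–(1.83472, 2.30067, -0.1974)  len=1.9672
  (v6,v10,v7) [++-] → (0.144942, 1.7389, -0.1974)–(1.19548, 1.49913, -0.1974)  len=1.0776
  (v7,v10,v11) [-+-] → (0.144942, 1.7389, -0.1974)–(-0.426628, 1.86935, -0.1974)  len=0.5863
  (v7,v11,v4) [--+] → (1.26315, 2.43112, -0.1974)–(1.83472, 2.30067, -0.1974)  len=0.5863
  (v4,v11,v8) [+-+] → (1.26315, 2.43112, -0.1974)–(-0.654772, 2.86885, -0.1974)  len=1.9672
  (v10,v14,v11) [++-] → (-1.26917, 1.19748, -0.1974)–(-0.426628, 1.86935, -0.1974)  len=1.0776
  (v11,v14,v15) [-+-] → (-1.26917, 1.19748, -0.1974)–(-1.72755, 0.831933, -0.1974)  len=0.5863
  (v11,v15,v8) [--+] → (-1.11316, 2.5033, -0.1974)–(-0.654772, 2.86885, -0.1974)  len=0.5863
  (v8,v15,v12) [+-+] → (-1.11316, 2.5033, -0.1974)–(-2.65117, 1.27674, -0.1974)  len=1.9672
  (v14,v18,v15) [++-] → (-1.72755, -0.245682, -0.1974)–(-1.72755, 0.831933, -0.1974)  len=1.0776
  (v15,v18,v19) [-+-] → (-1.72755, -0.245682, -0.1974)–(-1.72755, -0.831933, -0.1974)  len=0.5863
  (v15,v19,v12) [--+] → (-2.65117, 0.690489, -0.1974)–(-2.65117, 1.27674, -0.1974)  len=0.5863
  (v12,v19,v16) [+-+] → (-2.65117, 0.690489, -0.1974)–(-2.65117, -1.27674, -0.1974)  len=1.9672
  (v18,v22,v19) [++-] → (-0.885013, -1.5038, -0.1974)–(-1.72755, -0.831933, -0.1974)  len=1.0776
  (v19,v22,v23) [-+-] → (-0.885013, -1.5038, -0.1974)–(-0.426628, -1.86935, -0.1974)  len=0.5863
  (v19,v23,v16) [--+] → (-2.19279, -1.64229, -0.1974)–(-2.65117, -1.27674, -0.1974)  len=0.5863
  (v16,v23,v20) [+-+] → (-2.19279, -1.64229, -0.1974)–(-0.654772, -2.86885, -0.1974)  len=1.9672
  (v22,v26,v23) [++-] → (0.623913, -1.62958, -0.1974)–(-0.426628, -1.86935, -0.1974)  len=1.0776
  (v23,v26,v27) [-+-] → (0.623913, -1.62958, -0.1974)–(1.19548, -1.49913, -0.1974)  len=0.5863
  (v23,v27,v20) [--+] → (-0.0832012, -2.7384, -0.1974)–(-0.654772, -2.86885, -0.1974)  len=0.5863
  (v20,v27,v24) [+-+] → (-0.0832012, -2.7384, -0.1974)–(1.83472, -2.30067, -0.1974)  len=1.9672
  (v26,v2,v27) [++-] → (1.66303, -0.528226, -0.1974)–(1.19548, -1.49913, -0.1974)  len=1.0776
  (v27,v2,v3) [-+-] → (1.66303, -0.528226, -0.1974)–(1.9174, 0, -0.1974)  len=0.5863
  (v27,v3,v24) [--+] → (2.08908, -1.77244, -0.1974)–(1.83472, -2.30067, -0.1974)  len=0.5863
  (v24,v3,v0) [+-+] → (2.08908, -1.77244, -0.1974)–(2.9426, 0, -0.1974)  len=1.9672

Chained into 2 loop(s):
  loop 1: 14 segments, perimeter = 11.6472
  loop 2: 14 segments, perimeter = 17.8746
Total perimeter = 29.522

loops=2 perimeter=29.522


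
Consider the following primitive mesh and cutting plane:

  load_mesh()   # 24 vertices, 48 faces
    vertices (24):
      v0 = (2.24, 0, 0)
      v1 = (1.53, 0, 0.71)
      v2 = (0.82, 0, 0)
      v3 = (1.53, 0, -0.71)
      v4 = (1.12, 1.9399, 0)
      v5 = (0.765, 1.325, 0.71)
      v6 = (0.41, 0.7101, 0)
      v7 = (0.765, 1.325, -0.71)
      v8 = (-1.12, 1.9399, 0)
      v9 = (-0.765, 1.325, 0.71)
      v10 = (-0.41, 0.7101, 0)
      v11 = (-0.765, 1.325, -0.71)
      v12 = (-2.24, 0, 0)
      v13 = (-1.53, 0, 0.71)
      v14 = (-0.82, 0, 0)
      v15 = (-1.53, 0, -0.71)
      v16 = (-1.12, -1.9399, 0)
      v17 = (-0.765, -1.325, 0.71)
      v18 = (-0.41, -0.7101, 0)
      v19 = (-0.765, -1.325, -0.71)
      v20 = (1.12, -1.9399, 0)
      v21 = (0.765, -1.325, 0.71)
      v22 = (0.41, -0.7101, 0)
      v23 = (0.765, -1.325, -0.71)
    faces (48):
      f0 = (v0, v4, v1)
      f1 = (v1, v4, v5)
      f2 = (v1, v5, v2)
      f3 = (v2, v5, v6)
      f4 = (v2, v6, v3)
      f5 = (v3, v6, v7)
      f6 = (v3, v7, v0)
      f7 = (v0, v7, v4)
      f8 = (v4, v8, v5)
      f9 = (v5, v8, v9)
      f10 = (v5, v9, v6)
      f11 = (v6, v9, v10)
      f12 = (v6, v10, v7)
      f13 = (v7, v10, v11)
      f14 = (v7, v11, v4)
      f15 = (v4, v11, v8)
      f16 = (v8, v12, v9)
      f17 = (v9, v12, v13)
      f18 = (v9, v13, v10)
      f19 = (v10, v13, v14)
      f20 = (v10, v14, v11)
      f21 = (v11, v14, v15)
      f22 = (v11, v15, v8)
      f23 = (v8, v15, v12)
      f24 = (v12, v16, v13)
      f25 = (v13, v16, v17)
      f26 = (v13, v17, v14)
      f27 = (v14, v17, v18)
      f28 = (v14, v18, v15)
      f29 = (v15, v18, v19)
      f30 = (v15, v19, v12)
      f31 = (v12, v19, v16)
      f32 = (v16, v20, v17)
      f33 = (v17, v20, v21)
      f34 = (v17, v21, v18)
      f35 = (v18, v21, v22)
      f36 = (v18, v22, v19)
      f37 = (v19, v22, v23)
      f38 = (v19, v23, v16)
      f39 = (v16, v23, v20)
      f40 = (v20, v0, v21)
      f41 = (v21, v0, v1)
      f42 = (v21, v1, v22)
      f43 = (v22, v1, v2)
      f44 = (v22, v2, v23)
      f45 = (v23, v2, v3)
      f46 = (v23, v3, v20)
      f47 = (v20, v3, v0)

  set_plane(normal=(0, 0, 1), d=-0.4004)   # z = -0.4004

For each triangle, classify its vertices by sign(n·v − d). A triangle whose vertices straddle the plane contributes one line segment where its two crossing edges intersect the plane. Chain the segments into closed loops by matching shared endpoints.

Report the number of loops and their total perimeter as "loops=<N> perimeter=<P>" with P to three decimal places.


loops=2 perimeter=18.360

Straddling triangles (24 of 48):
  (v2,v6,v3) [++-] → (1.04162, 0.309644, -0.4004)–(1.2204, 0, -0.4004)  len=0.3576
  (v3,v6,v7) [-+-] → (1.04162, 0.309644, -0.4004)–(0.6102, 1.05687, -0.4004)  len=0.8628
  (v3,v7,v0) [--+] → (1.40818, 0.747225, -0.4004)–(1.8396, 0, -0.4004)  len=0.8628
  (v0,v7,v4) [+-+] → (1.40818, 0.747225, -0.4004)–(0.9198, 1.59313, -0.4004)  len=0.9768
  (v6,v10,v7) [++-] → (0.252634, 1.05687, -0.4004)–(0.6102, 1.05687, -0.4004)  len=0.3576
  (v7,v10,v11) [-+-] → (0.252634, 1.05687, -0.4004)–(-0.6102, 1.05687, -0.4004)  len=0.8628
  (v7,v11,v4) [--+] → (0.0569662, 1.59313, -0.4004)–(0.9198, 1.59313, -0.4004)  len=0.8628
  (v4,v11,v8) [+-+] → (0.0569662, 1.59313, -0.4004)–(-0.9198, 1.59313, -0.4004)  len=0.9768
  (v10,v14,v11) [++-] → (-0.788983, 0.747225, -0.4004)–(-0.6102, 1.05687, -0.4004)  len=0.3576
  (v11,v14,v15) [-+-] → (-0.788983, 0.747225, -0.4004)–(-1.2204, 0, -0.4004)  len=0.8628
  (v11,v15,v8) [--+] → (-1.35122, 0.845906, -0.4004)–(-0.9198, 1.59313, -0.4004)  len=0.8628
  (v8,v15,v12) [+-+] → (-1.35122, 0.845906, -0.4004)–(-1.8396, 0, -0.4004)  len=0.9768
  (v14,v18,v15) [++-] → (-1.04162, -0.309644, -0.4004)–(-1.2204, 0, -0.4004)  len=0.3576
  (v15,v18,v19) [-+-] → (-1.04162, -0.309644, -0.4004)–(-0.6102, -1.05687, -0.4004)  len=0.8628
  (v15,v19,v12) [--+] → (-1.40818, -0.747225, -0.4004)–(-1.8396, 0, -0.4004)  len=0.8628
  (v12,v19,v16) [+-+] → (-1.40818, -0.747225, -0.4004)–(-0.9198, -1.59313, -0.4004)  len=0.9768
  (v18,v22,v19) [++-] → (-0.252634, -1.05687, -0.4004)–(-0.6102, -1.05687, -0.4004)  len=0.3576
  (v19,v22,v23) [-+-] → (-0.252634, -1.05687, -0.4004)–(0.6102, -1.05687, -0.4004)  len=0.8628
  (v19,v23,v16) [--+] → (-0.0569662, -1.59313, -0.4004)–(-0.9198, -1.59313, -0.4004)  len=0.8628
  (v16,v23,v20) [+-+] → (-0.0569662, -1.59313, -0.4004)–(0.9198, -1.59313, -0.4004)  len=0.9768
  (v22,v2,v23) [++-] → (0.788983, -0.747225, -0.4004)–(0.6102, -1.05687, -0.4004)  len=0.3576
  (v23,v2,v3) [-+-] → (0.788983, -0.747225, -0.4004)–(1.2204, 0, -0.4004)  len=0.8628
  (v23,v3,v20) [--+] → (1.35122, -0.845906, -0.4004)–(0.9198, -1.59313, -0.4004)  len=0.8628
  (v20,v3,v0) [+-+] → (1.35122, -0.845906, -0.4004)–(1.8396, 0, -0.4004)  len=0.9768

Chained into 2 loop(s):
  loop 1: 12 segments, perimeter = 7.3223
  loop 2: 12 segments, perimeter = 11.0376
Total perimeter = 18.360


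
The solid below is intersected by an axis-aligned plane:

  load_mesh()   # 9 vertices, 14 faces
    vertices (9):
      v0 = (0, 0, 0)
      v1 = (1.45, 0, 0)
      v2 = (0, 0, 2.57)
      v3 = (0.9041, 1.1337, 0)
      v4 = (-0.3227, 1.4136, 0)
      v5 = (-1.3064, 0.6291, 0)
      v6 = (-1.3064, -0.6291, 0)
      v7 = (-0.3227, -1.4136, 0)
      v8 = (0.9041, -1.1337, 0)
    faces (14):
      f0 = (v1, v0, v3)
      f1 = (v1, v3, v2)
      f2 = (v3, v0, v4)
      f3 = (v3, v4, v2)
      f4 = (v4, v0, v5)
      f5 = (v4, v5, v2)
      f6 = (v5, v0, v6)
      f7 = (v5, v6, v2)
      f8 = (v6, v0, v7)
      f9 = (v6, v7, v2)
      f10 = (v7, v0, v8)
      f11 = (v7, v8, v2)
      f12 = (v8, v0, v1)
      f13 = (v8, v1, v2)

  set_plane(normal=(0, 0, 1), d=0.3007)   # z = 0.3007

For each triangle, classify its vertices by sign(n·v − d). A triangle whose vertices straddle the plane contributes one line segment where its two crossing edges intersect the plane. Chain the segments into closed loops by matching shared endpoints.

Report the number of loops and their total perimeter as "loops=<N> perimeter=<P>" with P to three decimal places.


loops=1 perimeter=7.777

Straddling triangles (7 of 14):
  (v1,v3,v2) [--+] → (0.798317, 1.00105, 0.3007)–(1.28034, 0, 0.3007)  len=1.1111
  (v3,v4,v2) [--+] → (-0.284943, 1.2482, 0.3007)–(0.798317, 1.00105, 0.3007)  len=1.1111
  (v4,v5,v2) [--+] → (-1.15355, 0.555493, 0.3007)–(-0.284943, 1.2482, 0.3007)  len=1.1110
  (v5,v6,v2) [--+] → (-1.15355, -0.555493, 0.3007)–(-1.15355, 0.555493, 0.3007)  len=1.1110
  (v6,v7,v2) [--+] → (-0.284943, -1.2482, 0.3007)–(-1.15355, -0.555493, 0.3007)  len=1.1110
  (v7,v8,v2) [--+] → (0.798317, -1.00105, 0.3007)–(-0.284943, -1.2482, 0.3007)  len=1.1111
  (v8,v1,v2) [--+] → (1.28034, 0, 0.3007)–(0.798317, -1.00105, 0.3007)  len=1.1111

Chained into 1 loop(s):
  loop 1: 7 segments, perimeter = 7.7773
Total perimeter = 7.777


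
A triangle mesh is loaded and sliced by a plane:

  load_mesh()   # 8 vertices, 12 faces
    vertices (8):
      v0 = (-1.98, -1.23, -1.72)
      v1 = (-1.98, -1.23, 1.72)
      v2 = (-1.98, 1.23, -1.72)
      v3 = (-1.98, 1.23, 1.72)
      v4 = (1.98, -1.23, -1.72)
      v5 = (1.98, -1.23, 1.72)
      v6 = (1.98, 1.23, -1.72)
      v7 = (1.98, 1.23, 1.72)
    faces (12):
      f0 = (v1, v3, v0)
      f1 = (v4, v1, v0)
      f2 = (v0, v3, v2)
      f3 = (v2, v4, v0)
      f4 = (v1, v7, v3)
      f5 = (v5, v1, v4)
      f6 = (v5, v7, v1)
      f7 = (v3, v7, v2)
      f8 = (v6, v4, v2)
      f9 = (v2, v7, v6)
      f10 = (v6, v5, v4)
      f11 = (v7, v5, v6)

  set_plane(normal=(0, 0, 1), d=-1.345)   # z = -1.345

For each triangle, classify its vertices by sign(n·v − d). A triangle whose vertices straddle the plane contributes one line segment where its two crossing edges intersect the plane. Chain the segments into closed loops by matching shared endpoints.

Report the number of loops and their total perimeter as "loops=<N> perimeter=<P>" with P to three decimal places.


Straddling triangles (8 of 12):
  (v1,v3,v0) [++-] → (-1.98, -0.961831, -1.345)–(-1.98, -1.23, -1.345)  len=0.2682
  (v4,v1,v0) [-+-] → (1.54831, -1.23, -1.345)–(-1.98, -1.23, -1.345)  len=3.5283
  (v0,v3,v2) [-+-] → (-1.98, -0.961831, -1.345)–(-1.98, 1.23, -1.345)  len=2.1918
  (v5,v1,v4) [++-] → (1.54831, -1.23, -1.345)–(1.98, -1.23, -1.345)  len=0.4317
  (v3,v7,v2) [++-] → (-1.54831, 1.23, -1.345)–(-1.98, 1.23, -1.345)  len=0.4317
  (v2,v7,v6) [-+-] → (-1.54831, 1.23, -1.345)–(1.98, 1.23, -1.345)  len=3.5283
  (v6,v5,v4) [-+-] → (1.98, 0.961831, -1.345)–(1.98, -1.23, -1.345)  len=2.1918
  (v7,v5,v6) [++-] → (1.98, 0.961831, -1.345)–(1.98, 1.23, -1.345)  len=0.2682

Chained into 1 loop(s):
  loop 1: 8 segments, perimeter = 12.8400
Total perimeter = 12.840

loops=1 perimeter=12.840


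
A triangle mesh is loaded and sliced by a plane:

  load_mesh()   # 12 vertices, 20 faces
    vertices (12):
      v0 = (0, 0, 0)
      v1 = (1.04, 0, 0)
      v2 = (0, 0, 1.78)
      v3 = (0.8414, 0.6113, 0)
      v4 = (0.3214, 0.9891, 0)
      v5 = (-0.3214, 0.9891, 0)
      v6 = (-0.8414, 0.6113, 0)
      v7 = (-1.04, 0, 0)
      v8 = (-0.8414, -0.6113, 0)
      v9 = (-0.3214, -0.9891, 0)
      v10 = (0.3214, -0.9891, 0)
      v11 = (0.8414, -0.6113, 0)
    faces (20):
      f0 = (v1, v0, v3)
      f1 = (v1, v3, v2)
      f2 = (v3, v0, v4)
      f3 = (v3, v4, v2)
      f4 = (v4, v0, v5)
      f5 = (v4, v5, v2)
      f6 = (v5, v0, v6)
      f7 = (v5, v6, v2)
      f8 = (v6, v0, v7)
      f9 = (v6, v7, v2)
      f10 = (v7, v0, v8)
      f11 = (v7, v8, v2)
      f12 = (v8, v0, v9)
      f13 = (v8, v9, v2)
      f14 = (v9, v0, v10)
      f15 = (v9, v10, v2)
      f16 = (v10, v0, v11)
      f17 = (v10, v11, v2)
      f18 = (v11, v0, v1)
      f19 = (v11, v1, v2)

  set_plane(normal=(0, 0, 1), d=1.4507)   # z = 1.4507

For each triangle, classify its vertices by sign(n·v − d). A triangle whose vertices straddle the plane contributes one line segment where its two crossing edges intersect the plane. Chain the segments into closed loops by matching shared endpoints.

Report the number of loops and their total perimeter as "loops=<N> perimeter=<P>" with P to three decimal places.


Straddling triangles (10 of 20):
  (v1,v3,v2) [--+] → (0.155659, 0.11309, 1.4507)–(0.1924, 0, 1.4507)  len=0.1189
  (v3,v4,v2) [--+] → (0.059459, 0.182983, 1.4507)–(0.155659, 0.11309, 1.4507)  len=0.1189
  (v4,v5,v2) [--+] → (-0.059459, 0.182983, 1.4507)–(0.059459, 0.182983, 1.4507)  len=0.1189
  (v5,v6,v2) [--+] → (-0.155659, 0.11309, 1.4507)–(-0.059459, 0.182983, 1.4507)  len=0.1189
  (v6,v7,v2) [--+] → (-0.1924, 0, 1.4507)–(-0.155659, 0.11309, 1.4507)  len=0.1189
  (v7,v8,v2) [--+] → (-0.155659, -0.11309, 1.4507)–(-0.1924, 0, 1.4507)  len=0.1189
  (v8,v9,v2) [--+] → (-0.059459, -0.182983, 1.4507)–(-0.155659, -0.11309, 1.4507)  len=0.1189
  (v9,v10,v2) [--+] → (0.059459, -0.182983, 1.4507)–(-0.059459, -0.182983, 1.4507)  len=0.1189
  (v10,v11,v2) [--+] → (0.155659, -0.11309, 1.4507)–(0.059459, -0.182983, 1.4507)  len=0.1189
  (v11,v1,v2) [--+] → (0.1924, 0, 1.4507)–(0.155659, -0.11309, 1.4507)  len=0.1189

Chained into 1 loop(s):
  loop 1: 10 segments, perimeter = 1.1891
Total perimeter = 1.189

loops=1 perimeter=1.189


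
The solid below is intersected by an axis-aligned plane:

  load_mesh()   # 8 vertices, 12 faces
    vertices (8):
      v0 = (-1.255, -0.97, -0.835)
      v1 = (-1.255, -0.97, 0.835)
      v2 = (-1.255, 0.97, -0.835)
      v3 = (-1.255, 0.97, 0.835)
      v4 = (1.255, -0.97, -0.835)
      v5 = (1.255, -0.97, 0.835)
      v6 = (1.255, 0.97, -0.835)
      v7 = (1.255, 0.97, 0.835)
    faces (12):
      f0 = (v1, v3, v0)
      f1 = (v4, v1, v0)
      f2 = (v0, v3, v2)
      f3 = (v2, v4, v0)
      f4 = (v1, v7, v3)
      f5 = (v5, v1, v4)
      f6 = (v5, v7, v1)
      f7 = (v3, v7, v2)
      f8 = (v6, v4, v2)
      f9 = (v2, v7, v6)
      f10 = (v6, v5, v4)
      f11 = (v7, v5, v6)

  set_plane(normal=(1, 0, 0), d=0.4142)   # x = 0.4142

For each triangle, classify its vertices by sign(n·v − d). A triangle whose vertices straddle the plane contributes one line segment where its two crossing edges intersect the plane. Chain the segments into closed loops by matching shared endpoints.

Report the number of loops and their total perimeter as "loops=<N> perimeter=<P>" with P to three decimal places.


loops=1 perimeter=7.220

Straddling triangles (8 of 12):
  (v4,v1,v0) [+--] → (0.4142, -0.97, -0.275583)–(0.4142, -0.97, -0.835)  len=0.5594
  (v2,v4,v0) [-+-] → (0.4142, -0.320139, -0.835)–(0.4142, -0.97, -0.835)  len=0.6499
  (v1,v7,v3) [-+-] → (0.4142, 0.320139, 0.835)–(0.4142, 0.97, 0.835)  len=0.6499
  (v5,v1,v4) [+-+] → (0.4142, -0.97, 0.835)–(0.4142, -0.97, -0.275583)  len=1.1106
  (v5,v7,v1) [++-] → (0.4142, 0.320139, 0.835)–(0.4142, -0.97, 0.835)  len=1.2901
  (v3,v7,v2) [-+-] → (0.4142, 0.97, 0.835)–(0.4142, 0.97, 0.275583)  len=0.5594
  (v6,v4,v2) [++-] → (0.4142, -0.320139, -0.835)–(0.4142, 0.97, -0.835)  len=1.2901
  (v2,v7,v6) [-++] → (0.4142, 0.97, 0.275583)–(0.4142, 0.97, -0.835)  len=1.1106

Chained into 1 loop(s):
  loop 1: 8 segments, perimeter = 7.2200
Total perimeter = 7.220
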